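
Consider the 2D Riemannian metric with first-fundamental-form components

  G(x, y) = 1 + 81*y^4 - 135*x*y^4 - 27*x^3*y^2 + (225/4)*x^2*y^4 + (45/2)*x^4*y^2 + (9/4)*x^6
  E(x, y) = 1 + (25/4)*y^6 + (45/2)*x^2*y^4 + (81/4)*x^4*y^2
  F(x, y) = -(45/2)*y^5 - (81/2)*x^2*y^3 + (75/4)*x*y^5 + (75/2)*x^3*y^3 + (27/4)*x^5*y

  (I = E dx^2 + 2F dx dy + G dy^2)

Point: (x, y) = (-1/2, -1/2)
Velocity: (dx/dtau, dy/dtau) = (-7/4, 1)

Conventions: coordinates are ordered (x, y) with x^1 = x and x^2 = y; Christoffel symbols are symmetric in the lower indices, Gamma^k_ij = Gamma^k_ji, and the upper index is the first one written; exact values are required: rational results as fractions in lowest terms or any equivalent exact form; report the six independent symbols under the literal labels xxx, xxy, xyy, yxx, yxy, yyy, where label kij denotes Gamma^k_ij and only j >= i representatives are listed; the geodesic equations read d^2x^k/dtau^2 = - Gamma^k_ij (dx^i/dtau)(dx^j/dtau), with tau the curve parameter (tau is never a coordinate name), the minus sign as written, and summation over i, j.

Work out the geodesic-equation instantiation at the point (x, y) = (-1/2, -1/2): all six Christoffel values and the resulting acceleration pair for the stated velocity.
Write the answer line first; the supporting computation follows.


Answer: Gamma_xxx = -63/421, Gamma_xxy = -84/421, Gamma_xyy = -357/421, Gamma_yxx = -243/421, Gamma_yxy = -324/421, Gamma_yyy = -1377/421; accelerations (d^2x/dtau^2, d^2y/dtau^2) = (4095/6736, 15795/6736)

E = 113/64, F = 189/64, G = 793/64 at the point
E_x = -63/16, E_y = -21/4, F_x = -327/32, F_y = -681/32, G_x = -81/4, G_y = -1377/16
EG - F^2 = 421/32;  g^inv = (32/421) * [[793/64, -189/64], [-189/64, 113/64]]
first-kind symbols [ij,l] = (1/2)(d_i g_jl + d_j g_il - d_l g_ij): [xx,x] = E_x/2 = -63/32, [xx,y] = F_x - E_y/2 = -243/32, [xy,x] = E_y/2 = -21/8, [xy,y] = G_x/2 = -81/8, [yy,x] = F_y - G_x/2 = -357/32, [yy,y] = G_y/2 = -1377/32
Gamma^x_ij = (G*[ij,x] - F*[ij,y])/(EG - F^2), Gamma^y_ij = (E*[ij,y] - F*[ij,x])/(EG - F^2)
Gamma_xxx = -63/421, Gamma_xxy = -84/421, Gamma_xyy = -357/421, Gamma_yxx = -243/421, Gamma_yxy = -324/421, Gamma_yyy = -1377/421
d^2x/dtau^2 = -(Gamma_xxx*(-7/4)^2 + 2*Gamma_xxy*(-7/4)*(1) + Gamma_xyy*(1)^2) = 4095/6736
d^2y/dtau^2 = -(Gamma_yxx*(-7/4)^2 + 2*Gamma_yxy*(-7/4)*(1) + Gamma_yyy*(1)^2) = 15795/6736


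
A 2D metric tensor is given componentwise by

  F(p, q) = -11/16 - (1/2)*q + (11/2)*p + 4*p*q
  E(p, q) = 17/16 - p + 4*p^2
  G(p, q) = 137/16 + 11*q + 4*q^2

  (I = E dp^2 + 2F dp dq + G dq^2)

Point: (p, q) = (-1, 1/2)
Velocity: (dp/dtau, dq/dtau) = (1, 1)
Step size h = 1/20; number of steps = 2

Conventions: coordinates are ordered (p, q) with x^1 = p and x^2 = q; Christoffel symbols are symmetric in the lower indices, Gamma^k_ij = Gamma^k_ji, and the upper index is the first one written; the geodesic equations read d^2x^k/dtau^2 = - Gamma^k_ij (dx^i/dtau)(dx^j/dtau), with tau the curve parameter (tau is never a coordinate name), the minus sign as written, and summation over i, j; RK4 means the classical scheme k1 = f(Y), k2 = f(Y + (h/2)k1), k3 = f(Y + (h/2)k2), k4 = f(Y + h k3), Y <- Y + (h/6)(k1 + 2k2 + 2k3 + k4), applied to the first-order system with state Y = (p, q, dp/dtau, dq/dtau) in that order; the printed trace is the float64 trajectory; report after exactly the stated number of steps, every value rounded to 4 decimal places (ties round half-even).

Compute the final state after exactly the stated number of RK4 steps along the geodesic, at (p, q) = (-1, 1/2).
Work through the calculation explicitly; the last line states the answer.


f(Y) = (dp/dtau, dq/dtau, -Gamma^p_ij Y'^i Y'^j, -Gamma^q_ij Y'^i Y'^j) with the Gammas evaluated at the stage position; h = 0.050000; intermediate values shown to 6 dp
step 0: p = -1.0000, q = 0.5000, dp/dtau = 1.0000, dq/dtau = 1.0000
step 1:
  k1: at (p, q) = (-1.000000, 0.500000), (dp/dtau, dq/dtau) = (1.000000, 1.000000); Gamma_ppp = -0.223602, Gamma_ppq = 0.000000, Gamma_pqq = -0.223602, Gamma_qpp = 0.372671, Gamma_qpq = 0.000000, Gamma_qqq = 0.372671; k1 = (1.000000, 1.000000, 0.447205, -0.745342)
  k2: at (p, q) = (-0.975000, 0.525000), (dp/dtau, dq/dtau) = (1.011180, 0.981366); Gamma_ppp = -0.216963, Gamma_ppq = 0.000000, Gamma_pqq = -0.216963, Gamma_qpp = 0.374753, Gamma_qpq = 0.000000, Gamma_qqq = 0.374753; k2 = (1.011180, 0.981366, 0.430793, -0.744097)
  k3: at (p, q) = (-0.974720, 0.524534), (dp/dtau, dq/dtau) = (1.010770, 0.981398); Gamma_ppp = -0.217009, Gamma_ppq = 0.000000, Gamma_pqq = -0.217009, Gamma_qpp = 0.374838, Gamma_qpq = 0.000000, Gamma_qqq = 0.374838; k3 = (1.010770, 0.981398, 0.430720, -0.743977)
  k4: at (p, q) = (-0.949462, 0.549070), (dp/dtau, dq/dtau) = (1.021536, 0.962801); Gamma_ppp = -0.210410, Gamma_ppq = 0.000000, Gamma_pqq = -0.210410, Gamma_qpp = 0.376787, Gamma_qpq = 0.000000, Gamma_qqq = 0.376787; k4 = (1.021536, 0.962801, 0.414618, -0.742468)
  Y <- Y + (h/6)(k1 + 2k2 + 2k3 + k4): p = -0.9495, q = 0.5491, dp/dtau = 1.0215, dq/dtau = 0.9628
step 2:
  k1: at (p, q) = (-0.949455, 0.549069), (dp/dtau, dq/dtau) = (1.021540, 0.962800); Gamma_ppp = -0.210409, Gamma_ppq = 0.000000, Gamma_pqq = -0.210409, Gamma_qpp = 0.376789, Gamma_qpq = 0.000000, Gamma_qqq = 0.376789; k1 = (1.021540, 0.962800, 0.414618, -0.742473)
  k2: at (p, q) = (-0.923916, 0.573139), (dp/dtau, dq/dtau) = (1.031906, 0.944239); Gamma_ppp = -0.203852, Gamma_ppq = 0.000000, Gamma_pqq = -0.203852, Gamma_qpp = 0.378612, Gamma_qpq = 0.000000, Gamma_qqq = 0.378612; k2 = (1.031906, 0.944239, 0.398820, -0.740723)
  k3: at (p, q) = (-0.923657, 0.572675), (dp/dtau, dq/dtau) = (1.031511, 0.944282); Gamma_ppp = -0.203895, Gamma_ppq = 0.000000, Gamma_pqq = -0.203895, Gamma_qpp = 0.378695, Gamma_qpq = 0.000000, Gamma_qqq = 0.378695; k3 = (1.031511, 0.944282, 0.398754, -0.740608)
  k4: at (p, q) = (-0.897879, 0.596284), (dp/dtau, dq/dtau) = (1.041478, 0.925770); Gamma_ppp = -0.197382, Gamma_ppq = 0.000000, Gamma_pqq = -0.197382, Gamma_qpp = 0.380392, Gamma_qpq = 0.000000, Gamma_qqq = 0.380392; k4 = (1.041478, 0.925770, 0.383261, -0.738618)
  Y <- Y + (h/6)(k1 + 2k2 + 2k3 + k4): p = -0.8979, q = 0.5963, dp/dtau = 1.0415, dq/dtau = 0.9258

Answer: p = -0.8979, q = 0.5963, dp/dtau = 1.0415, dq/dtau = 0.9258


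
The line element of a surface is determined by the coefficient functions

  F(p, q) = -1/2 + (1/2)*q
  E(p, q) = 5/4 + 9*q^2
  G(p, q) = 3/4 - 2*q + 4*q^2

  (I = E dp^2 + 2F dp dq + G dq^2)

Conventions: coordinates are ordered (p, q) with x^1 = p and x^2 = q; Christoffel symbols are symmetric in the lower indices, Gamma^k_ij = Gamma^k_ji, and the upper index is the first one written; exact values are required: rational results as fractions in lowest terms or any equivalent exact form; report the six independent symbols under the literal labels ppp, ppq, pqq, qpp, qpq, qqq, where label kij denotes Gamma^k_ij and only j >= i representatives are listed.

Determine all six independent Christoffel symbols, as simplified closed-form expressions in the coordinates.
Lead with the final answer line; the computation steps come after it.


Answer: Gamma_ppp = (72*q^2 - 72*q)/(576*q^4 - 288*q^3 + 184*q^2 - 32*q + 11), Gamma_ppq = (576*q^3 - 288*q^2 + 108*q)/(576*q^4 - 288*q^3 + 184*q^2 - 32*q + 11), Gamma_pqq = (24*q - 2)/(576*q^4 - 288*q^3 + 184*q^2 - 32*q + 11), Gamma_qpp = (-1296*q^3 - 180*q)/(576*q^4 - 288*q^3 + 184*q^2 - 32*q + 11), Gamma_qpq = (-72*q^2 + 72*q)/(576*q^4 - 288*q^3 + 184*q^2 - 32*q + 11), Gamma_qqq = (576*q^3 - 144*q^2 + 76*q - 16)/(576*q^4 - 288*q^3 + 184*q^2 - 32*q + 11)

E = 5/4 + 9*q^2; F = -1/2 + (1/2)*q; G = 3/4 - 2*q + 4*q^2
Gamma^k_ij = (1/2) g^{kl} (d_i g_jl + d_j g_il - d_l g_ij), with g^inv = (1/(EG-F^2)) [[G, -F], [-F, E]]
first partials: E_p = 0, E_q = 18*q, F_p = 0, F_q = 1/2, G_p = 0, G_q = -2 + 8*q
D = EG - F^2 = 11/16 - 2*q + (23/2)*q^2 - 18*q^3 + 36*q^4
expanded: Gamma^p_pp = (G E_p - 2F F_p + F E_q)/(2D), Gamma^p_pq = (G E_q - F G_p)/(2D), Gamma^p_qq = (2G F_q - G G_p - F G_q)/(2D), Gamma^q_pp = (2E F_p - E E_q - F E_p)/(2D), Gamma^q_pq = (E G_p - F E_q)/(2D), Gamma^q_qq = (E G_q - 2F F_q + F G_p)/(2D); substitute and cancel common factors


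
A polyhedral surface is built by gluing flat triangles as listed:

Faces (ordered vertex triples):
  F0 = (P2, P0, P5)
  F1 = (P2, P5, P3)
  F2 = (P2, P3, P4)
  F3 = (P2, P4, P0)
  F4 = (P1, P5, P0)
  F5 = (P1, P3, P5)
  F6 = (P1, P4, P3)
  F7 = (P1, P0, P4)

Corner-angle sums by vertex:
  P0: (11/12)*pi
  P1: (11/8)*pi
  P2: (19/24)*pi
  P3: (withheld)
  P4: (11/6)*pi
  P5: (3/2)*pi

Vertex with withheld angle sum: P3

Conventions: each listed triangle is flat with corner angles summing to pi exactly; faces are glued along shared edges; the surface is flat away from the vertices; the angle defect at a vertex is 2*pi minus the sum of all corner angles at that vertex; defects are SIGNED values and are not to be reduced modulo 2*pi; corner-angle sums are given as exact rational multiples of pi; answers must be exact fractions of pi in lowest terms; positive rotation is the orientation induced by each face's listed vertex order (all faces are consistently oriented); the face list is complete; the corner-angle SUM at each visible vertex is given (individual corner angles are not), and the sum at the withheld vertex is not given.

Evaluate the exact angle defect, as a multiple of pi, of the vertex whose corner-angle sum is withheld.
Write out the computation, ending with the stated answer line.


V = 6, E = 12, F = 8; chi = V - E + F = 2
Gauss-Bonnet: total defect = 2*pi*chi = 4*pi; visible defects sum to (43/12)*pi

Answer: defect(P3) = (5/12)*pi


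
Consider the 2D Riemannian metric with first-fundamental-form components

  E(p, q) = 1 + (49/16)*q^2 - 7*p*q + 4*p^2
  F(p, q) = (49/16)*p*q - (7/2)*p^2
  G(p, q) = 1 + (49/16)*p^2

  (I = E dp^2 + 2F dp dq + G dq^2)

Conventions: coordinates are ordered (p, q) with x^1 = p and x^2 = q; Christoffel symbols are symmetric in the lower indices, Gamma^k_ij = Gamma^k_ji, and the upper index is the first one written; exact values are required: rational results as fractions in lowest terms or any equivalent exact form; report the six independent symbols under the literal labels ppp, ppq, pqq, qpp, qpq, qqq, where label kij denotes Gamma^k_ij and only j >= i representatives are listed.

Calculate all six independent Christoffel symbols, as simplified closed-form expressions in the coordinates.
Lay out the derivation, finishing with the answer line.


E = 1 + (49/16)*q^2 - 7*p*q + 4*p^2; F = (49/16)*p*q - (7/2)*p^2; G = 1 + (49/16)*p^2
Gamma^k_ij = (1/2) g^{kl} (d_i g_jl + d_j g_il - d_l g_ij), with g^inv = (1/(EG-F^2)) [[G, -F], [-F, E]]
first partials: E_p = -7*q + 8*p, E_q = (49/8)*q - 7*p, F_p = (49/16)*q - 7*p, F_q = (49/16)*p, G_p = (49/8)*p, G_q = 0
D = EG - F^2 = 1 + (49/16)*q^2 - 7*p*q + (113/16)*p^2
expanded: Gamma^p_pp = (G E_p - 2F F_p + F E_q)/(2D), Gamma^p_pq = (G E_q - F G_p)/(2D), Gamma^p_qq = (2G F_q - G G_p - F G_q)/(2D), Gamma^q_pp = (2E F_p - E E_q - F E_p)/(2D), Gamma^q_pq = (E G_p - F E_q)/(2D), Gamma^q_qq = (E G_q - 2F F_q + F G_p)/(2D); substitute and cancel common factors

Answer: Gamma_ppp = (64*p - 56*q)/(113*p^2 - 112*p*q + 49*q^2 + 16), Gamma_ppq = (-56*p + 49*q)/(113*p^2 - 112*p*q + 49*q^2 + 16), Gamma_pqq = 0, Gamma_qpp = -56*p/(113*p^2 - 112*p*q + 49*q^2 + 16), Gamma_qpq = 49*p/(113*p^2 - 112*p*q + 49*q^2 + 16), Gamma_qqq = 0


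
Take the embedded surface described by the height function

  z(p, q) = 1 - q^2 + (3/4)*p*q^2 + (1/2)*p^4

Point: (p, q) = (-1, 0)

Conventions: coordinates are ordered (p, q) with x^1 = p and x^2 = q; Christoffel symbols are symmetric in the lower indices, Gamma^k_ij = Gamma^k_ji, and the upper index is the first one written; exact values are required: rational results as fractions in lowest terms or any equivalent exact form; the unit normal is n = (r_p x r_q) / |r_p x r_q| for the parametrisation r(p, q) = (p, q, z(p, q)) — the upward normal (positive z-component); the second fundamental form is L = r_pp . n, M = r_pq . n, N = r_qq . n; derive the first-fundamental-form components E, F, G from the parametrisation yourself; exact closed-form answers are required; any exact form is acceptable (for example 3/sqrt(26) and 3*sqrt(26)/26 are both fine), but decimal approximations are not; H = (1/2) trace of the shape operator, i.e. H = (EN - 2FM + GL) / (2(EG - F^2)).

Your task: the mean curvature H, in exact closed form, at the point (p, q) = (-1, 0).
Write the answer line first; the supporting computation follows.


Answer: H = -23*sqrt(5)/100

z_p = -2, z_q = 0, z_pp = 6, z_pq = 0, z_qq = -7/2
E = 5, F = 0, G = 1; answer radicand W^2 = 5
unnormalised second-form numerators: l = 6, m = 0, n = -7/2; L = l/sqrt(5), and similarly M = m/sqrt(W^2), N = n/sqrt(W^2)
H = (E*n - 2*F*m + G*l) / (2*(EG - F^2)*sqrt(W^2)); E*n - 2*F*m + G*l = -23/2, EG - F^2 = 5, so H = (-23/20)/sqrt(5)


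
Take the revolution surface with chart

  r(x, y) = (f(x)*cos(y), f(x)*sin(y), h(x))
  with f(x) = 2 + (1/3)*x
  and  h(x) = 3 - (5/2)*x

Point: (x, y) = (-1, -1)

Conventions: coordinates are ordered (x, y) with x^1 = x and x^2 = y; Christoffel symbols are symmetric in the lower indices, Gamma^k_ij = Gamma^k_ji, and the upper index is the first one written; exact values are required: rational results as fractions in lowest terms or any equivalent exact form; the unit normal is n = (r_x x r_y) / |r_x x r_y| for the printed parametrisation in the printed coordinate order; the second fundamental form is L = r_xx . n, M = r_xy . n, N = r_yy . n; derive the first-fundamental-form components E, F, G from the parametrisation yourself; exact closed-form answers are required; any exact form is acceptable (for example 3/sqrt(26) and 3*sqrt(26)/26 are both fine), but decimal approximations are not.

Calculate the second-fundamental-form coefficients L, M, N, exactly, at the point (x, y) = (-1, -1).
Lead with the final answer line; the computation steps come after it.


Answer: L = 0, M = 0, N = -25*sqrt(229)/229

f = 5/3, f' = 1/3, f'' = 0, h' = -5/2, h'' = 0
E = 229/36, F = 0, G = 25/9; answer radicand W^2 = 229/36
unnormalised second-form numerators: l = 0, m = 0, n = -25/6; L = l/sqrt(229/36), and similarly M = m/sqrt(W^2), N = n/sqrt(W^2)


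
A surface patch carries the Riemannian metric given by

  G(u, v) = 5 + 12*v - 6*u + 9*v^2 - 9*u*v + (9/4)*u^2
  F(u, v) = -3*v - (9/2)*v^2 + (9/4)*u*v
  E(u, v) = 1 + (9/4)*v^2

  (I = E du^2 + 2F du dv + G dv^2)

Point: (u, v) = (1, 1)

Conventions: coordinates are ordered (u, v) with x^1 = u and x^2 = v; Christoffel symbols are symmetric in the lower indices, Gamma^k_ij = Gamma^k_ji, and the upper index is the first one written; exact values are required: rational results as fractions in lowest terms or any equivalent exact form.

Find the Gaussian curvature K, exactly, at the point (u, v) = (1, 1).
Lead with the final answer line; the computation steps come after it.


Answer: K = -9/961

E = 13/4, F = -21/4, G = 53/4, EG - F^2 = 31/2 at the point
E_u = 0, E_v = 9/2, F_u = 9/4, F_v = -39/4, G_u = -21/2, G_v = 21
E_vv = 9/2, F_uv = 9/4, G_uu = 9/2
The intrinsic route: Brioschi's K = (det M1 - det M2)/(EG - F^2)^2.
M1 = [[-E_vv/2 + F_uv - G_uu/2, E_u/2, F_u - E_v/2], [F_v - G_u/2, E, F], [G_v/2, F, G]] = [[-9/4, 0, 0], [-9/2, 13/4, -21/4], [21/2, -21/4, 53/4]]; det M1 = -279/8
M2 = [[0, E_v/2, G_u/2], [E_v/2, E, F], [G_u/2, F, G]] = [[0, 9/4, -21/4], [9/4, 13/4, -21/4], [-21/4, -21/4, 53/4]]; det M2 = -261/8
det M1 - det M2 = -9/4; K = -9/4 / (31/2)^2 = -9/961


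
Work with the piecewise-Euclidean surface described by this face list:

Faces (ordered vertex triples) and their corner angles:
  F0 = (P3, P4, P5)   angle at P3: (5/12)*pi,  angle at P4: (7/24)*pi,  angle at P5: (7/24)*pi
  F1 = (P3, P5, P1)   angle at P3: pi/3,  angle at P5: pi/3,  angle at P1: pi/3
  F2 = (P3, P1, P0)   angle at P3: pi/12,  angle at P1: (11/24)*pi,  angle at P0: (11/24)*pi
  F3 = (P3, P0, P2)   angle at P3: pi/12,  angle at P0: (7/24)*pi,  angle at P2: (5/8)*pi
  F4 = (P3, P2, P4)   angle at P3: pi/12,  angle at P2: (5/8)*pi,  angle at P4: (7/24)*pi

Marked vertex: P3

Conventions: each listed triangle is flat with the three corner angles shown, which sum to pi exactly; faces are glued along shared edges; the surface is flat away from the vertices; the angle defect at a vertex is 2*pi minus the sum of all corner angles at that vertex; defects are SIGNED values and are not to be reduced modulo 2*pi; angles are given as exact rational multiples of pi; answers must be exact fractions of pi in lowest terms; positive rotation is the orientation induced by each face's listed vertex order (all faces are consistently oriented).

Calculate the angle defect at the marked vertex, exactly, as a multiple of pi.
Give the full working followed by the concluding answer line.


Sum of corner angles at P3: pi
defect = 2*pi - pi

Answer: defect(P3) = pi


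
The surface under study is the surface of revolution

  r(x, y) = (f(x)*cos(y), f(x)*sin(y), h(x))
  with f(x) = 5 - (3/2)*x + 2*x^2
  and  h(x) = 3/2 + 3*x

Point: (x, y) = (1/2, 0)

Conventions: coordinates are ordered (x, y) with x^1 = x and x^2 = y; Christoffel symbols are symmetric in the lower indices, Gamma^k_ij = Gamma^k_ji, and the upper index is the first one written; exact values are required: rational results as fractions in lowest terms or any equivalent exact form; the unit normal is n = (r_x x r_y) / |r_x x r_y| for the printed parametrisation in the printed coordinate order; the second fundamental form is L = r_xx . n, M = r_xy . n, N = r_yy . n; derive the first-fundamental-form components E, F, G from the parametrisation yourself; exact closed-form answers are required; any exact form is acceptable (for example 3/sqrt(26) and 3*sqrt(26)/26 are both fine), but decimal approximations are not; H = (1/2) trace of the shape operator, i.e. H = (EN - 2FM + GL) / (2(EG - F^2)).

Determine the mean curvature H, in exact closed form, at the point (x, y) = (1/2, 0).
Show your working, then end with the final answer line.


f = 19/4, f' = 1/2, f'' = 4, h' = 3, h'' = 0
E = 37/4, F = 0, G = 361/16; answer radicand W^2 = 37/4
unnormalised second-form numerators: l = -12, m = 0, n = 57/4; L = l/sqrt(37/4), and similarly M = m/sqrt(W^2), N = n/sqrt(W^2)
H = (E*n - 2*F*m + G*l) / (2*(EG - F^2)*sqrt(W^2)); E*n - 2*F*m + G*l = -2223/16, EG - F^2 = 13357/64, so H = (-234/703)/sqrt(37/4)

Answer: H = -468*sqrt(37)/26011


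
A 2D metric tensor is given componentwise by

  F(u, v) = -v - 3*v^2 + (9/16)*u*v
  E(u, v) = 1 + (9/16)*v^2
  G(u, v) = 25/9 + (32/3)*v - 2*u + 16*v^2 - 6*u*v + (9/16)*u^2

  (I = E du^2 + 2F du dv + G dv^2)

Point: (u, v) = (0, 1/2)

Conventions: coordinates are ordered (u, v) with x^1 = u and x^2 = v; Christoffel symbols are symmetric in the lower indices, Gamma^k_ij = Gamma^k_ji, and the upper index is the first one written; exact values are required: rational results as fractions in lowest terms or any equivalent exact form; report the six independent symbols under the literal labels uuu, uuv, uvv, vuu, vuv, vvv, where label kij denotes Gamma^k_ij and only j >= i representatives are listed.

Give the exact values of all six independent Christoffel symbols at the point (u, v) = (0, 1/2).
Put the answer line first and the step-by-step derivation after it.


Answer: Gamma_uuu = 0, Gamma_uuv = 162/7057, Gamma_uvv = -864/7057, Gamma_vuu = 0, Gamma_vuv = -1440/7057, Gamma_vvv = 7680/7057

E = 73/64, F = -5/4, G = 109/9 at the point
E_u = 0, E_v = 9/16, F_u = 9/32, F_v = -4, G_u = -5, G_v = 80/3
EG - F^2 = 7057/576;  g^inv = (576/7057) * [[109/9, 5/4], [5/4, 73/64]]
first-kind symbols [ij,l] = (1/2)(d_i g_jl + d_j g_il - d_l g_ij): [uu,u] = E_u/2 = 0, [uu,v] = F_u - E_v/2 = 0, [uv,u] = E_v/2 = 9/32, [uv,v] = G_u/2 = -5/2, [vv,u] = F_v - G_u/2 = -3/2, [vv,v] = G_v/2 = 40/3
Gamma^u_ij = (G*[ij,u] - F*[ij,v])/(EG - F^2), Gamma^v_ij = (E*[ij,v] - F*[ij,u])/(EG - F^2)


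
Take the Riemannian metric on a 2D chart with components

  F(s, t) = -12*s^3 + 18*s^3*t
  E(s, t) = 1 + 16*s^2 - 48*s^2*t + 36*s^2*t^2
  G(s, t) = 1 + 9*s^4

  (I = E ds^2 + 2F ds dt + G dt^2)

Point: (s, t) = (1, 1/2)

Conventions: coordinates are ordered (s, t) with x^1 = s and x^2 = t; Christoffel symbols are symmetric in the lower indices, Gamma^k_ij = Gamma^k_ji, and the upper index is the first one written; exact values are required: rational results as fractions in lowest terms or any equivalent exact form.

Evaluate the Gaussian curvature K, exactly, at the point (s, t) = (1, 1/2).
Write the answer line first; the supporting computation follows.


Answer: K = -36/121

E = 2, F = -3, G = 10, EG - F^2 = 11 at the point
E_s = 2, E_t = -12, F_s = -9, F_t = 18, G_s = 36, G_t = 0
E_tt = 72, F_st = 54, G_ss = 108
K follows from Brioschi's formula, (det M1 - det M2)/(EG - F^2)^2.
M1 = [[-E_tt/2 + F_st - G_ss/2, E_s/2, F_s - E_t/2], [F_t - G_s/2, E, F], [G_t/2, F, G]] = [[-36, 1, -3], [0, 2, -3], [0, -3, 10]]; det M1 = -396
M2 = [[0, E_t/2, G_s/2], [E_t/2, E, F], [G_s/2, F, G]] = [[0, -6, 18], [-6, 2, -3], [18, -3, 10]]; det M2 = -360
det M1 - det M2 = -36; K = -36 / (11)^2 = -36/121


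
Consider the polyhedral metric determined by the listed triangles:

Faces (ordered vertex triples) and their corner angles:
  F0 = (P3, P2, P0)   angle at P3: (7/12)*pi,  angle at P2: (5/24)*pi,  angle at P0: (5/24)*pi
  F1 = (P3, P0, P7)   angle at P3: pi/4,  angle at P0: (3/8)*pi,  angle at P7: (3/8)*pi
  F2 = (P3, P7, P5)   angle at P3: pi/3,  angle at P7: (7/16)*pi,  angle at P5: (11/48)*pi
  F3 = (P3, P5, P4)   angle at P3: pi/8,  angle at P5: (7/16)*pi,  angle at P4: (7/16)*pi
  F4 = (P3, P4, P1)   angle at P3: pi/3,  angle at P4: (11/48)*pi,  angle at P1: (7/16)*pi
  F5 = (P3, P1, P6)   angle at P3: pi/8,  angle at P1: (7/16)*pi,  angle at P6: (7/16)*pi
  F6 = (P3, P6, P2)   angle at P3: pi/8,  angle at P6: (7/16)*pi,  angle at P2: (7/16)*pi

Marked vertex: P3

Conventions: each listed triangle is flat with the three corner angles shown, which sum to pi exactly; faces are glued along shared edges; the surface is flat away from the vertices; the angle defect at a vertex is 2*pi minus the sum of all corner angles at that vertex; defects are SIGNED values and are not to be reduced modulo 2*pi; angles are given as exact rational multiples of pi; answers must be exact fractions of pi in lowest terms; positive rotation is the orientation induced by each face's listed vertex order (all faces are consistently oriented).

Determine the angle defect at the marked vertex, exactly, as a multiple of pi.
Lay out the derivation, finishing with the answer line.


Sum of corner angles at P3: (15/8)*pi
defect = 2*pi - (15/8)*pi

Answer: defect(P3) = pi/8


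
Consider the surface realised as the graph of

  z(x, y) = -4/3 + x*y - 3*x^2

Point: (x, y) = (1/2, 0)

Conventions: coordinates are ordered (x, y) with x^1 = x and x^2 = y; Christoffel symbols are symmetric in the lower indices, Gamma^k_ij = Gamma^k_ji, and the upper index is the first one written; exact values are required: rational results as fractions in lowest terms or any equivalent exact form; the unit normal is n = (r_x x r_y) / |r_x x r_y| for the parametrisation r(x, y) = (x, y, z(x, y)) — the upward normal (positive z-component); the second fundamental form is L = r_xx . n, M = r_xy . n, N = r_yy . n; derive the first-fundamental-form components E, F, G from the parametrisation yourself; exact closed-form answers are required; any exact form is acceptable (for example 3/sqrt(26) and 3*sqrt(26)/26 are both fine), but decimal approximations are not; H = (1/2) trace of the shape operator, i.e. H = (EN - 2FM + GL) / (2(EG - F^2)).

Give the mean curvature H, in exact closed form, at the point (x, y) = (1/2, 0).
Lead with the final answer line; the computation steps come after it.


Answer: H = -18*sqrt(41)/1681

z_x = -3, z_y = 1/2, z_xx = -6, z_xy = 1, z_yy = 0
E = 10, F = -3/2, G = 5/4; answer radicand W^2 = 41/4
unnormalised second-form numerators: l = -6, m = 1, n = 0; L = l/sqrt(41/4), and similarly M = m/sqrt(W^2), N = n/sqrt(W^2)
H = (E*n - 2*F*m + G*l) / (2*(EG - F^2)*sqrt(W^2)); E*n - 2*F*m + G*l = -9/2, EG - F^2 = 41/4, so H = (-9/41)/sqrt(41/4)


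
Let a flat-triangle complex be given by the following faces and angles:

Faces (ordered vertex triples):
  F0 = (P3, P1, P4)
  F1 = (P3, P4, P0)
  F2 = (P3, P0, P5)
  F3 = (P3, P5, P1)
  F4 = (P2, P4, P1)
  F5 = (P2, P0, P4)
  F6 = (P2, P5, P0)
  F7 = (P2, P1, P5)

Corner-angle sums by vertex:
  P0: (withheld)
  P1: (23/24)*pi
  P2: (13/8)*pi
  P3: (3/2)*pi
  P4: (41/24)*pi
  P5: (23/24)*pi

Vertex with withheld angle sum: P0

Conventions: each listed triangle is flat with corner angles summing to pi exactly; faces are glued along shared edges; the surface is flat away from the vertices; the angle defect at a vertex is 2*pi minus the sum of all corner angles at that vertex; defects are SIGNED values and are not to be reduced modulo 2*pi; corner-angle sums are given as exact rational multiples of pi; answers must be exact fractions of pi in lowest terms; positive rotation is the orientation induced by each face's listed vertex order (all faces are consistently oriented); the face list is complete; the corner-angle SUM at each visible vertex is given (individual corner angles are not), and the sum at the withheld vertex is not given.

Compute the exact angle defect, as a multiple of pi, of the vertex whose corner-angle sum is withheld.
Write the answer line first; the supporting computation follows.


Answer: defect(P0) = (3/4)*pi

V = 6, E = 12, F = 8; chi = V - E + F = 2
Gauss-Bonnet: total defect = 2*pi*chi = 4*pi; visible defects sum to (13/4)*pi


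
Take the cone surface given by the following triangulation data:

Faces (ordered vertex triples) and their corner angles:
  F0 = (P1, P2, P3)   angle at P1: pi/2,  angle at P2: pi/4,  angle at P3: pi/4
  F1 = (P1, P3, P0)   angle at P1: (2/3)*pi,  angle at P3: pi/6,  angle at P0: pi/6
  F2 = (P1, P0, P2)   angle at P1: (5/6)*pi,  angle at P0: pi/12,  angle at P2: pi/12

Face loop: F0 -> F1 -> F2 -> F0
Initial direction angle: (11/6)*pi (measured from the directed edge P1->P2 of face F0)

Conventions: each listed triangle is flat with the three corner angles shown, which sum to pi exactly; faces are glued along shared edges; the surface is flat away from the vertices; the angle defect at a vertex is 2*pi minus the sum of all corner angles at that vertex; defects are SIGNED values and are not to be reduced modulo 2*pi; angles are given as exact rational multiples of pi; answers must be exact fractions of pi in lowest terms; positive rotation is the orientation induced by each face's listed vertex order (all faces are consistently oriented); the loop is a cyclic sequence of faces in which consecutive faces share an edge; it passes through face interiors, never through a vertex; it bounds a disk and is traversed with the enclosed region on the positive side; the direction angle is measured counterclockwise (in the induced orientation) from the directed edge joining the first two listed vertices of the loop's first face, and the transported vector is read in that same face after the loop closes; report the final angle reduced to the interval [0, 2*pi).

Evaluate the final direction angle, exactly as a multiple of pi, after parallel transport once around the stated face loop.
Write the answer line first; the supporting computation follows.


Answer: final direction angle = (11/6)*pi

enclosed vertex P1: corner angles sum to 2*pi, defect = 2*pi - 2*pi = 0
the final direction is the initial angle plus the enclosed defects, taken mod 2*pi in the induced orientation
final angle = (11/6)*pi + 0 = (11/6)*pi (mod 2*pi)


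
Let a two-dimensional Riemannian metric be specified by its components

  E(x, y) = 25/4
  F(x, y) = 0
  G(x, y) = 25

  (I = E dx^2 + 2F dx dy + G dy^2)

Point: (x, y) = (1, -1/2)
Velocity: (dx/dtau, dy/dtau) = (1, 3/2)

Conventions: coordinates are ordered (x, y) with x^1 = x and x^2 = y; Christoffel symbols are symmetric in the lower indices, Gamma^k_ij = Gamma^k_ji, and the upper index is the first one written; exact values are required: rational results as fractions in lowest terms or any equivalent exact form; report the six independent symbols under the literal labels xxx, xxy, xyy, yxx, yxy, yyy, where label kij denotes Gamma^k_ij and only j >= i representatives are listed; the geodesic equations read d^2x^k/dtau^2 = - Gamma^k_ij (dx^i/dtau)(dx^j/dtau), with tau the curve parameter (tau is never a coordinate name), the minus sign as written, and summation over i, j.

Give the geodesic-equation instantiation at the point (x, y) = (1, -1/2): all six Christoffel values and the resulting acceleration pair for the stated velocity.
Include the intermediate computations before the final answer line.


E = 25/4, F = 0, G = 25 at the point
E_x = 0, E_y = 0, F_x = 0, F_y = 0, G_x = 0, G_y = 0
EG - F^2 = 625/4;  g^inv = (4/625) * [[25, 0], [0, 25/4]]
first-kind symbols [ij,l] = (1/2)(d_i g_jl + d_j g_il - d_l g_ij): [xx,x] = E_x/2 = 0, [xx,y] = F_x - E_y/2 = 0, [xy,x] = E_y/2 = 0, [xy,y] = G_x/2 = 0, [yy,x] = F_y - G_x/2 = 0, [yy,y] = G_y/2 = 0
Gamma^x_ij = (G*[ij,x] - F*[ij,y])/(EG - F^2), Gamma^y_ij = (E*[ij,y] - F*[ij,x])/(EG - F^2)
Gamma_xxx = 0, Gamma_xxy = 0, Gamma_xyy = 0, Gamma_yxx = 0, Gamma_yxy = 0, Gamma_yyy = 0
d^2x/dtau^2 = -(Gamma_xxx*(1)^2 + 2*Gamma_xxy*(1)*(3/2) + Gamma_xyy*(3/2)^2) = 0
d^2y/dtau^2 = -(Gamma_yxx*(1)^2 + 2*Gamma_yxy*(1)*(3/2) + Gamma_yyy*(3/2)^2) = 0

Answer: Gamma_xxx = 0, Gamma_xxy = 0, Gamma_xyy = 0, Gamma_yxx = 0, Gamma_yxy = 0, Gamma_yyy = 0; accelerations (d^2x/dtau^2, d^2y/dtau^2) = (0, 0)


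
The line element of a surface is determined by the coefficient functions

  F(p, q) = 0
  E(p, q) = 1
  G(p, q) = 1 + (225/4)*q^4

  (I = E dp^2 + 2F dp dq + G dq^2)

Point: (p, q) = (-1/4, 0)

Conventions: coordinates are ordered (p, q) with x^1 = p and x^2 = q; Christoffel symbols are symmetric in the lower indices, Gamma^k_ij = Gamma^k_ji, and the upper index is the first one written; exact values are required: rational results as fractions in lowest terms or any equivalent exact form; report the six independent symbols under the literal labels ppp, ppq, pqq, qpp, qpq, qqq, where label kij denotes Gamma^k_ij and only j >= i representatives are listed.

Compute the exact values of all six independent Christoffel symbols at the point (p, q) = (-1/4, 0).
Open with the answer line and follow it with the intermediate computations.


Answer: Gamma_ppp = 0, Gamma_ppq = 0, Gamma_pqq = 0, Gamma_qpp = 0, Gamma_qpq = 0, Gamma_qqq = 0

E = 1, F = 0, G = 1 at the point
E_p = 0, E_q = 0, F_p = 0, F_q = 0, G_p = 0, G_q = 0
EG - F^2 = 1;  g^inv = (1) * [[1, 0], [0, 1]]
first-kind symbols [ij,l] = (1/2)(d_i g_jl + d_j g_il - d_l g_ij): [pp,p] = E_p/2 = 0, [pp,q] = F_p - E_q/2 = 0, [pq,p] = E_q/2 = 0, [pq,q] = G_p/2 = 0, [qq,p] = F_q - G_p/2 = 0, [qq,q] = G_q/2 = 0
Gamma^p_ij = (G*[ij,p] - F*[ij,q])/(EG - F^2), Gamma^q_ij = (E*[ij,q] - F*[ij,p])/(EG - F^2)


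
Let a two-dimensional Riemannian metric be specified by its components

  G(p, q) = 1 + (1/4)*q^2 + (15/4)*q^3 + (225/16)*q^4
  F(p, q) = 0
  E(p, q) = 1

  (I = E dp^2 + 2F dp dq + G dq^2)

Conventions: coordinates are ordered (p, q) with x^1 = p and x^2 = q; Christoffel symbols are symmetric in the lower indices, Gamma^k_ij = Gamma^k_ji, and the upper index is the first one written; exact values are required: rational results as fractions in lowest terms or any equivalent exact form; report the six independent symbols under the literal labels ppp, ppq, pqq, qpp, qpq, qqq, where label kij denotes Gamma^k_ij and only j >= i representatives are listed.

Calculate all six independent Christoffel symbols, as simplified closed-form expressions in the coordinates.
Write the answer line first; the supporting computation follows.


Answer: Gamma_ppp = 0, Gamma_ppq = 0, Gamma_pqq = 0, Gamma_qpp = 0, Gamma_qpq = 0, Gamma_qqq = (450*q^3 + 90*q^2 + 4*q)/(225*q^4 + 60*q^3 + 4*q^2 + 16)

E = 1; F = 0; G = 1 + (1/4)*q^2 + (15/4)*q^3 + (225/16)*q^4
Gamma^k_ij = (1/2) g^{kl} (d_i g_jl + d_j g_il - d_l g_ij), with g^inv = (1/(EG-F^2)) [[G, -F], [-F, E]]
first partials: E_p = 0, E_q = 0, F_p = 0, F_q = 0, G_p = 0, G_q = (1/2)*q + (45/4)*q^2 + (225/4)*q^3
D = EG - F^2 = 1 + (1/4)*q^2 + (15/4)*q^3 + (225/16)*q^4
expanded: Gamma^p_pp = (G E_p - 2F F_p + F E_q)/(2D), Gamma^p_pq = (G E_q - F G_p)/(2D), Gamma^p_qq = (2G F_q - G G_p - F G_q)/(2D), Gamma^q_pp = (2E F_p - E E_q - F E_p)/(2D), Gamma^q_pq = (E G_p - F E_q)/(2D), Gamma^q_qq = (E G_q - 2F F_q + F G_p)/(2D); substitute and cancel common factors


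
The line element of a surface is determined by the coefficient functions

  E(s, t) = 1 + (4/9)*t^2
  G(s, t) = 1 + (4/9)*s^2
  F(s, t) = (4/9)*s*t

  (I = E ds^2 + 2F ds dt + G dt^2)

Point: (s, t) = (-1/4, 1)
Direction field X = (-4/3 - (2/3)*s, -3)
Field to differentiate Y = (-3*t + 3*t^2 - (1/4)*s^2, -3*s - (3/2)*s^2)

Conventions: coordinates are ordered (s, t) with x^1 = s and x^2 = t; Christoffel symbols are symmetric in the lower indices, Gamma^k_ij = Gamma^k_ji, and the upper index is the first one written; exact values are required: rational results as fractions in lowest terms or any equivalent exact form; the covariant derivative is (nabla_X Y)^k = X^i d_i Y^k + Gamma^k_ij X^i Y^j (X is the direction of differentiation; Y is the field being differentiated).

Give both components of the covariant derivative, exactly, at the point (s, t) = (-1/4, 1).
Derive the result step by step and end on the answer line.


E = 13/9, F = -1/9, G = 37/36 at the point
E_s = 0, E_t = 8/9, F_s = 4/9, F_t = -1/9, G_s = -2/9, G_t = 0
EG - F^2 = 53/36;  g^inv = (36/53) * [[37/36, 1/9], [1/9, 13/9]]
first-kind symbols [ij,l] = (1/2)(d_i g_jl + d_j g_il - d_l g_ij): [ss,s] = E_s/2 = 0, [ss,t] = F_s - E_t/2 = 0, [st,s] = E_t/2 = 4/9, [st,t] = G_s/2 = -1/9, [tt,s] = F_t - G_s/2 = 0, [tt,t] = G_t/2 = 0
Gamma^s_ij = (G*[ij,s] - F*[ij,t])/(EG - F^2), Gamma^t_ij = (E*[ij,t] - F*[ij,s])/(EG - F^2)
Gamma_sss = 0, Gamma_sst = 16/53, Gamma_stt = 0, Gamma_tss = 0, Gamma_tst = -4/53, Gamma_ttt = 0
X = (-7/6, -3), Y = (-1/64, 21/32) at the point

Answer: (nabla_X Y)^s = -23819/2544, (nabla_X Y)^t = 142/53


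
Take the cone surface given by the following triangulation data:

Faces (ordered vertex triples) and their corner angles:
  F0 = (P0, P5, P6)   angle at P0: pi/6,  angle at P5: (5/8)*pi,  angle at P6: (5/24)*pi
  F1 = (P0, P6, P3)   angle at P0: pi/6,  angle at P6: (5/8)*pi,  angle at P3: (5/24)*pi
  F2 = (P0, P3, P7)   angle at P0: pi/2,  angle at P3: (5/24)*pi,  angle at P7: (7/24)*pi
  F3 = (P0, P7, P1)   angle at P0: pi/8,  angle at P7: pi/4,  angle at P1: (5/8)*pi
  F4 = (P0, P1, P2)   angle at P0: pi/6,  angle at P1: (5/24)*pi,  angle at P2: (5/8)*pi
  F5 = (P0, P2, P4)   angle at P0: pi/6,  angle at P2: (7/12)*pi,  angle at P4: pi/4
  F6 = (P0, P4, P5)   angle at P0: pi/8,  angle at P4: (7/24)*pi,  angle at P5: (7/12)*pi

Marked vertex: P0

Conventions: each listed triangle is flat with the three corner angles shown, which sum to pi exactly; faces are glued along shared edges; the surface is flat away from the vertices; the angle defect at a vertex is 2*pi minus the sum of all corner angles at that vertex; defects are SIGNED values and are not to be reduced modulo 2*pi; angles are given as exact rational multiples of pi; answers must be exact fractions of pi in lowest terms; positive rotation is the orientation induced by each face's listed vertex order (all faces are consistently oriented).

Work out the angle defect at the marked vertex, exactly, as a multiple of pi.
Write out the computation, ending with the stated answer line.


Sum of corner angles at P0: (17/12)*pi
defect = 2*pi - (17/12)*pi

Answer: defect(P0) = (7/12)*pi


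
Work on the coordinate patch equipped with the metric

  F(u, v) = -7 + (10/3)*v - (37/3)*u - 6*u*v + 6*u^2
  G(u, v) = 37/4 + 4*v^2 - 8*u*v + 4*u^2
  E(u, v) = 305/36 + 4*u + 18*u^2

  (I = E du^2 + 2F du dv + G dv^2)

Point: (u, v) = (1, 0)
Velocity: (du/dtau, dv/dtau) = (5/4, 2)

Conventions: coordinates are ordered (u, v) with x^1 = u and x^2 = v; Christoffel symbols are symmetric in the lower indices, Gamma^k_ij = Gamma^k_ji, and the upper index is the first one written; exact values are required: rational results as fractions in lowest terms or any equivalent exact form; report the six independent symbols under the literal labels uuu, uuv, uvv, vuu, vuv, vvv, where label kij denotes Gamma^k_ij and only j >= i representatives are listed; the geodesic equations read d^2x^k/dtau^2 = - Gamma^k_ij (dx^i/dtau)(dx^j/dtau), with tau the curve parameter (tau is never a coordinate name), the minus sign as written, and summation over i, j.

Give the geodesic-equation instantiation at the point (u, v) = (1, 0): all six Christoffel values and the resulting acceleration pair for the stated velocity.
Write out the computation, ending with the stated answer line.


E = 1097/36, F = -40/3, G = 53/4 at the point
E_u = 40, E_v = 0, F_u = -1/3, F_v = -8/3, G_u = 8, G_v = -8
EG - F^2 = 10847/48;  g^inv = (48/10847) * [[53/4, 40/3], [40/3, 1097/36]]
first-kind symbols [ij,l] = (1/2)(d_i g_jl + d_j g_il - d_l g_ij): [uu,u] = E_u/2 = 20, [uu,v] = F_u - E_v/2 = -1/3, [uv,u] = E_v/2 = 0, [uv,v] = G_u/2 = 4, [vv,u] = F_v - G_u/2 = -20/3, [vv,v] = G_v/2 = -4
Gamma^u_ij = (G*[ij,u] - F*[ij,v])/(EG - F^2), Gamma^v_ij = (E*[ij,v] - F*[ij,u])/(EG - F^2)
Gamma_uuu = 37520/32541, Gamma_uuv = 2560/10847, Gamma_uvv = -6800/10847, Gamma_vuu = 110812/97623, Gamma_vuv = 17552/32541, Gamma_vvv = -30352/32541
d^2u/dtau^2 = -(Gamma_uuu*(5/4)^2 + 2*Gamma_uuv*(5/4)*(2) + Gamma_uvv*(2)^2) = -15425/32541
d^2v/dtau^2 = -(Gamma_vuu*(5/4)^2 + 2*Gamma_vuv*(5/4)*(2) + Gamma_vvv*(2)^2) = -288799/390492

Answer: Gamma_uuu = 37520/32541, Gamma_uuv = 2560/10847, Gamma_uvv = -6800/10847, Gamma_vuu = 110812/97623, Gamma_vuv = 17552/32541, Gamma_vvv = -30352/32541; accelerations (d^2u/dtau^2, d^2v/dtau^2) = (-15425/32541, -288799/390492)


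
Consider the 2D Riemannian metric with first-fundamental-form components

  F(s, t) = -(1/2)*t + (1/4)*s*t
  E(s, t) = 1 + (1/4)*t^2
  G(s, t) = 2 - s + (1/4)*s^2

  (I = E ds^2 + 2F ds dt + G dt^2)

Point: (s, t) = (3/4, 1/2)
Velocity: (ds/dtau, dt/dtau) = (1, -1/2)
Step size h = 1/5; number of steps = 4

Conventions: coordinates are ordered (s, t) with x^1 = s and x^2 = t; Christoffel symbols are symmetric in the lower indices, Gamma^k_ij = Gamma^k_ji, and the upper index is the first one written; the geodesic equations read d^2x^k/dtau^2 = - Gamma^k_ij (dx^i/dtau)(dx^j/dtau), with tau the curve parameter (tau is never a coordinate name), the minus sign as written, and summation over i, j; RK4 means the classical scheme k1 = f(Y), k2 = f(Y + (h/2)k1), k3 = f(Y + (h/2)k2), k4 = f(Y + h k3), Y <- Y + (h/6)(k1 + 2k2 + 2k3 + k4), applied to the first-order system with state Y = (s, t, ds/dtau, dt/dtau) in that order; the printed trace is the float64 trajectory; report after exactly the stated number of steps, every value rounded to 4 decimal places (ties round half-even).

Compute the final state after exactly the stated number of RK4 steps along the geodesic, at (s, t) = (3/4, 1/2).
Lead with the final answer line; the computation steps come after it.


Answer: s = 1.5743, t = 0.0318, ds/dtau = 1.0509, dt/dtau = -0.6613

f(Y) = (ds/dtau, dt/dtau, -Gamma^s_ij Y'^i Y'^j, -Gamma^t_ij Y'^i Y'^j) with the Gammas evaluated at the stage position; h = 0.200000; intermediate values shown to 6 dp
step 0: s = 0.7500, t = 0.5000, ds/dtau = 1.0000, dt/dtau = -0.5000
step 1:
  k1: at (s, t) = (0.750000, 0.500000), (ds/dtau, dt/dtau) = (1.000000, -0.500000); Gamma_sss = 0.000000, Gamma_sst = 0.086022, Gamma_stt = 0.000000, Gamma_tss = 0.000000, Gamma_tst = -0.215054, Gamma_ttt = 0.000000; k1 = (1.000000, -0.500000, 0.086022, -0.215054)
  k2: at (s, t) = (0.850000, 0.450000), (ds/dtau, dt/dtau) = (1.008602, -0.521505); Gamma_sss = 0.000000, Gamma_sst = 0.081448, Gamma_stt = 0.000000, Gamma_tss = 0.000000, Gamma_tst = -0.208145, Gamma_ttt = 0.000000; k2 = (1.008602, -0.521505, 0.085682, -0.218965)
  k3: at (s, t) = (0.850860, 0.447849), (ds/dtau, dt/dtau) = (1.008568, -0.521896); Gamma_sss = 0.000000, Gamma_sst = 0.081116, Gamma_stt = 0.000000, Gamma_tss = 0.000000, Gamma_tst = -0.208136, Gamma_ttt = 0.000000; k3 = (1.008568, -0.521896, 0.085394, -0.219113)
  k4: at (s, t) = (0.951714, 0.395621), (ds/dtau, dt/dtau) = (1.017079, -0.543823); Gamma_sss = 0.000000, Gamma_sst = 0.075279, Gamma_stt = 0.000000, Gamma_tss = 0.000000, Gamma_tst = -0.199468, Gamma_ttt = 0.000000; k4 = (1.017079, -0.543823, 0.083275, -0.220655)
  Y <- Y + (h/6)(k1 + 2k2 + 2k3 + k4): s = 0.9517, t = 0.3956, ds/dtau = 1.0170, dt/dtau = -0.5437
step 2:
  k1: at (s, t) = (0.951714, 0.395646), (ds/dtau, dt/dtau) = (1.017048, -0.543729); Gamma_sss = 0.000000, Gamma_sst = 0.075283, Gamma_stt = 0.000000, Gamma_tss = 0.000000, Gamma_tst = -0.199467, Gamma_ttt = 0.000000; k1 = (1.017048, -0.543729, 0.083263, -0.220610)
  k2: at (s, t) = (1.053419, 0.341273), (ds/dtau, dt/dtau) = (1.025375, -0.565790); Gamma_sss = 0.000000, Gamma_sst = 0.068085, Gamma_stt = 0.000000, Gamma_tss = 0.000000, Gamma_tst = -0.188845, Gamma_ttt = 0.000000; k2 = (1.025375, -0.565790, 0.078998, -0.219115)
  k3: at (s, t) = (1.054251, 0.339067), (ds/dtau, dt/dtau) = (1.024948, -0.565640); Gamma_sss = 0.000000, Gamma_sst = 0.067686, Gamma_stt = 0.000000, Gamma_tss = 0.000000, Gamma_tst = -0.188795, Gamma_ttt = 0.000000; k3 = (1.024948, -0.565640, 0.078482, -0.218908)
  k4: at (s, t) = (1.156704, 0.282518), (ds/dtau, dt/dtau) = (1.032745, -0.587510); Gamma_sss = 0.000000, Gamma_sst = 0.058969, Gamma_stt = 0.000000, Gamma_tss = 0.000000, Gamma_tst = -0.176018, Gamma_ttt = 0.000000; k4 = (1.032745, -0.587510, 0.071558, -0.213597)
  Y <- Y + (h/6)(k1 + 2k2 + 2k3 + k4): s = 1.1567, t = 0.2825, ds/dtau = 1.0327, dt/dtau = -0.5874
step 3:
  k1: at (s, t) = (1.156729, 0.282509), (ds/dtau, dt/dtau) = (1.032708, -0.587404); Gamma_sss = 0.000000, Gamma_sst = 0.058968, Gamma_stt = 0.000000, Gamma_tss = 0.000000, Gamma_tst = -0.176015, Gamma_ttt = 0.000000; k1 = (1.032708, -0.587404, 0.071541, -0.213547)
  k2: at (s, t) = (1.259999, 0.223769), (ds/dtau, dt/dtau) = (1.039862, -0.608759); Gamma_sss = 0.000000, Gamma_sst = 0.048670, Gamma_stt = 0.000000, Gamma_tss = 0.000000, Gamma_tst = -0.160951, Gamma_ttt = 0.000000; k2 = (1.039862, -0.608759, 0.061619, -0.203772)
  k3: at (s, t) = (1.260715, 0.221633), (ds/dtau, dt/dtau) = (1.038870, -0.607781); Gamma_sss = 0.000000, Gamma_sst = 0.048227, Gamma_stt = 0.000000, Gamma_tss = 0.000000, Gamma_tst = -0.160866, Gamma_ttt = 0.000000; k3 = (1.038870, -0.607781, 0.060901, -0.203143)
  k4: at (s, t) = (1.364502, 0.160953), (ds/dtau, dt/dtau) = (1.044888, -0.628033); Gamma_sss = 0.000000, Gamma_sst = 0.036334, Gamma_stt = 0.000000, Gamma_tss = 0.000000, Gamma_tst = -0.143461, Gamma_ttt = 0.000000; k4 = (1.044888, -0.628033, 0.047687, -0.188285)
  Y <- Y + (h/6)(k1 + 2k2 + 2k3 + k4): s = 1.3646, t = 0.1609, ds/dtau = 1.0448, dt/dtau = -0.6279
step 4:
  k1: at (s, t) = (1.364564, 0.160892), (ds/dtau, dt/dtau) = (1.044850, -0.627926); Gamma_sss = 0.000000, Gamma_sst = 0.036321, Gamma_stt = 0.000000, Gamma_tss = 0.000000, Gamma_tst = -0.143450, Gamma_ttt = 0.000000; k1 = (1.044850, -0.627926, 0.047660, -0.188232)
  k2: at (s, t) = (1.469049, 0.098099), (ds/dtau, dt/dtau) = (1.049616, -0.646749); Gamma_sss = 0.000000, Gamma_sst = 0.022859, Gamma_stt = 0.000000, Gamma_tss = 0.000000, Gamma_tst = -0.123721, Gamma_ttt = 0.000000; k2 = (1.049616, -0.646749, 0.031035, -0.167973)
  k3: at (s, t) = (1.469525, 0.096217), (ds/dtau, dt/dtau) = (1.047953, -0.644723); Gamma_sss = 0.000000, Gamma_sst = 0.022425, Gamma_stt = 0.000000, Gamma_tss = 0.000000, Gamma_tst = -0.123635, Gamma_ttt = 0.000000; k3 = (1.047953, -0.644723, 0.030302, -0.167065)
  k4: at (s, t) = (1.574155, 0.031947), (ds/dtau, dt/dtau) = (1.050910, -0.661339); Gamma_sss = 0.000000, Gamma_sst = 0.007639, Gamma_stt = 0.000000, Gamma_tss = 0.000000, Gamma_tst = -0.101819, Gamma_ttt = 0.000000; k4 = (1.050910, -0.661339, 0.010618, -0.141530)
  Y <- Y + (h/6)(k1 + 2k2 + 2k3 + k4): s = 1.5743, t = 0.0318, ds/dtau = 1.0509, dt/dtau = -0.6613
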